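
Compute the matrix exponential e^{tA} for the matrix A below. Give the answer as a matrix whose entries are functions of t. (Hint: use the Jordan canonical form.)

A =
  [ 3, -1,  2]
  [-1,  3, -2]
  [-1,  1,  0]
e^{tA} =
  [t*exp(2*t) + exp(2*t), -t*exp(2*t), 2*t*exp(2*t)]
  [-t*exp(2*t), t*exp(2*t) + exp(2*t), -2*t*exp(2*t)]
  [-t*exp(2*t), t*exp(2*t), -2*t*exp(2*t) + exp(2*t)]

Strategy: write A = P · J · P⁻¹ where J is a Jordan canonical form, so e^{tA} = P · e^{tJ} · P⁻¹, and e^{tJ} can be computed block-by-block.

A has Jordan form
J =
  [2, 1, 0]
  [0, 2, 0]
  [0, 0, 2]
(up to reordering of blocks).

Per-block formulas:
  For a 2×2 Jordan block J_2(2): exp(t · J_2(2)) = e^(2t)·(I + t·N), where N is the 2×2 nilpotent shift.
  For a 1×1 block at λ = 2: exp(t · [2]) = [e^(2t)].

After assembling e^{tJ} and conjugating by P, we get:

e^{tA} =
  [t*exp(2*t) + exp(2*t), -t*exp(2*t), 2*t*exp(2*t)]
  [-t*exp(2*t), t*exp(2*t) + exp(2*t), -2*t*exp(2*t)]
  [-t*exp(2*t), t*exp(2*t), -2*t*exp(2*t) + exp(2*t)]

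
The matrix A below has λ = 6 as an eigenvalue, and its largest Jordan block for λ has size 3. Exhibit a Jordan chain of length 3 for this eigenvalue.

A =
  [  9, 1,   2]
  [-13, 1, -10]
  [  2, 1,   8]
A Jordan chain for λ = 6 of length 3:
v_1 = (0, 6, -3)ᵀ
v_2 = (3, -13, 2)ᵀ
v_3 = (1, 0, 0)ᵀ

Let N = A − (6)·I. We want v_3 with N^3 v_3 = 0 but N^2 v_3 ≠ 0; then v_{j-1} := N · v_j for j = 3, …, 2.

Pick v_3 = (1, 0, 0)ᵀ.
Then v_2 = N · v_3 = (3, -13, 2)ᵀ.
Then v_1 = N · v_2 = (0, 6, -3)ᵀ.

Sanity check: (A − (6)·I) v_1 = (0, 0, 0)ᵀ = 0. ✓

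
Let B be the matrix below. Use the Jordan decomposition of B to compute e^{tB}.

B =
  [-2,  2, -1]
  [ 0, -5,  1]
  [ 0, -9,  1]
e^{tB} =
  [exp(-2*t), 3*t^2*exp(-2*t)/2 + 2*t*exp(-2*t), -t^2*exp(-2*t)/2 - t*exp(-2*t)]
  [0, -3*t*exp(-2*t) + exp(-2*t), t*exp(-2*t)]
  [0, -9*t*exp(-2*t), 3*t*exp(-2*t) + exp(-2*t)]

Strategy: write B = P · J · P⁻¹ where J is a Jordan canonical form, so e^{tB} = P · e^{tJ} · P⁻¹, and e^{tJ} can be computed block-by-block.

B has Jordan form
J =
  [-2,  1,  0]
  [ 0, -2,  1]
  [ 0,  0, -2]
(up to reordering of blocks).

Per-block formulas:
  For a 3×3 Jordan block J_3(-2): exp(t · J_3(-2)) = e^(-2t)·(I + t·N + (t^2/2)·N^2), where N is the 3×3 nilpotent shift.

After assembling e^{tJ} and conjugating by P, we get:

e^{tB} =
  [exp(-2*t), 3*t^2*exp(-2*t)/2 + 2*t*exp(-2*t), -t^2*exp(-2*t)/2 - t*exp(-2*t)]
  [0, -3*t*exp(-2*t) + exp(-2*t), t*exp(-2*t)]
  [0, -9*t*exp(-2*t), 3*t*exp(-2*t) + exp(-2*t)]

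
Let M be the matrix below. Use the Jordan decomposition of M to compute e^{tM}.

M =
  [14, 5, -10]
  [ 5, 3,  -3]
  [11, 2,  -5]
e^{tM} =
  [15*t^2*exp(4*t)/2 + 10*t*exp(4*t) + exp(4*t), 25*t^2*exp(4*t)/2 + 5*t*exp(4*t), -25*t^2*exp(4*t)/2 - 10*t*exp(4*t)]
  [6*t^2*exp(4*t) + 5*t*exp(4*t), 10*t^2*exp(4*t) - t*exp(4*t) + exp(4*t), -10*t^2*exp(4*t) - 3*t*exp(4*t)]
  [21*t^2*exp(4*t)/2 + 11*t*exp(4*t), 35*t^2*exp(4*t)/2 + 2*t*exp(4*t), -35*t^2*exp(4*t)/2 - 9*t*exp(4*t) + exp(4*t)]

Strategy: write M = P · J · P⁻¹ where J is a Jordan canonical form, so e^{tM} = P · e^{tJ} · P⁻¹, and e^{tJ} can be computed block-by-block.

M has Jordan form
J =
  [4, 1, 0]
  [0, 4, 1]
  [0, 0, 4]
(up to reordering of blocks).

Per-block formulas:
  For a 3×3 Jordan block J_3(4): exp(t · J_3(4)) = e^(4t)·(I + t·N + (t^2/2)·N^2), where N is the 3×3 nilpotent shift.

After assembling e^{tJ} and conjugating by P, we get:

e^{tM} =
  [15*t^2*exp(4*t)/2 + 10*t*exp(4*t) + exp(4*t), 25*t^2*exp(4*t)/2 + 5*t*exp(4*t), -25*t^2*exp(4*t)/2 - 10*t*exp(4*t)]
  [6*t^2*exp(4*t) + 5*t*exp(4*t), 10*t^2*exp(4*t) - t*exp(4*t) + exp(4*t), -10*t^2*exp(4*t) - 3*t*exp(4*t)]
  [21*t^2*exp(4*t)/2 + 11*t*exp(4*t), 35*t^2*exp(4*t)/2 + 2*t*exp(4*t), -35*t^2*exp(4*t)/2 - 9*t*exp(4*t) + exp(4*t)]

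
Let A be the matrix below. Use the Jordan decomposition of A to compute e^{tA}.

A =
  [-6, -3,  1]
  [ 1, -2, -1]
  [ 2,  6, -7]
e^{tA} =
  [-t*exp(-5*t) + exp(-5*t), -3*t*exp(-5*t), t*exp(-5*t)]
  [t*exp(-5*t), 3*t*exp(-5*t) + exp(-5*t), -t*exp(-5*t)]
  [2*t*exp(-5*t), 6*t*exp(-5*t), -2*t*exp(-5*t) + exp(-5*t)]

Strategy: write A = P · J · P⁻¹ where J is a Jordan canonical form, so e^{tA} = P · e^{tJ} · P⁻¹, and e^{tJ} can be computed block-by-block.

A has Jordan form
J =
  [-5,  1,  0]
  [ 0, -5,  0]
  [ 0,  0, -5]
(up to reordering of blocks).

Per-block formulas:
  For a 2×2 Jordan block J_2(-5): exp(t · J_2(-5)) = e^(-5t)·(I + t·N), where N is the 2×2 nilpotent shift.
  For a 1×1 block at λ = -5: exp(t · [-5]) = [e^(-5t)].

After assembling e^{tJ} and conjugating by P, we get:

e^{tA} =
  [-t*exp(-5*t) + exp(-5*t), -3*t*exp(-5*t), t*exp(-5*t)]
  [t*exp(-5*t), 3*t*exp(-5*t) + exp(-5*t), -t*exp(-5*t)]
  [2*t*exp(-5*t), 6*t*exp(-5*t), -2*t*exp(-5*t) + exp(-5*t)]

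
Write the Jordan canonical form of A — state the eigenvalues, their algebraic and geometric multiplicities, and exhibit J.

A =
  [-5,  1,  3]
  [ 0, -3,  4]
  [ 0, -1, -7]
J_3(-5)

The characteristic polynomial is
  det(x·I − A) = x^3 + 15*x^2 + 75*x + 125 = (x + 5)^3

Eigenvalues and multiplicities (the geometric multiplicity of λ is n − rank(A − λI), which equals the number of Jordan blocks for λ):
  λ = -5: algebraic multiplicity = 3, geometric multiplicity = 1

Determining the block sizes for each eigenvalue:
  λ = -5: one block (gm = 1), so the single block has size am = 3 → block sizes [3]

Assembling the blocks gives a Jordan form
J =
  [-5,  1,  0]
  [ 0, -5,  1]
  [ 0,  0, -5]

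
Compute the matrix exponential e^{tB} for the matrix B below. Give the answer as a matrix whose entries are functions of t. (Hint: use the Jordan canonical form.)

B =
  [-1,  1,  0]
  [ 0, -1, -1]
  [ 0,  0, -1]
e^{tB} =
  [exp(-t), t*exp(-t), -t^2*exp(-t)/2]
  [0, exp(-t), -t*exp(-t)]
  [0, 0, exp(-t)]

Strategy: write B = P · J · P⁻¹ where J is a Jordan canonical form, so e^{tB} = P · e^{tJ} · P⁻¹, and e^{tJ} can be computed block-by-block.

B has Jordan form
J =
  [-1,  1,  0]
  [ 0, -1,  1]
  [ 0,  0, -1]
(up to reordering of blocks).

Per-block formulas:
  For a 3×3 Jordan block J_3(-1): exp(t · J_3(-1)) = e^(-1t)·(I + t·N + (t^2/2)·N^2), where N is the 3×3 nilpotent shift.

After assembling e^{tJ} and conjugating by P, we get:

e^{tB} =
  [exp(-t), t*exp(-t), -t^2*exp(-t)/2]
  [0, exp(-t), -t*exp(-t)]
  [0, 0, exp(-t)]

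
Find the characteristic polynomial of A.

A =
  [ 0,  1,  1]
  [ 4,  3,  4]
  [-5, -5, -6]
x^3 + 3*x^2 + 3*x + 1

Expanding det(x·I − A) (e.g. by cofactor expansion or by noting that A is similar to its Jordan form J, which has the same characteristic polynomial as A) gives
  χ_A(x) = x^3 + 3*x^2 + 3*x + 1
which factors as (x + 1)^3. The eigenvalues (with algebraic multiplicities) are λ = -1 with multiplicity 3.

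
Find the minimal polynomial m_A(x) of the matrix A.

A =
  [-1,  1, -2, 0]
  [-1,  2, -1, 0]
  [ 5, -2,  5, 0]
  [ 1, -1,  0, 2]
x^3 - 6*x^2 + 12*x - 8

The characteristic polynomial is χ_A(x) = (x - 2)^4, so the eigenvalues are known. The minimal polynomial is
  m_A(x) = Π_λ (x − λ)^{k_λ}
where k_λ is the size of the *largest* Jordan block for λ (equivalently, the smallest k with (A − λI)^k v = 0 for every generalised eigenvector v of λ).

  λ = 2: largest Jordan block has size 3, contributing (x − 2)^3

So m_A(x) = (x - 2)^3 = x^3 - 6*x^2 + 12*x - 8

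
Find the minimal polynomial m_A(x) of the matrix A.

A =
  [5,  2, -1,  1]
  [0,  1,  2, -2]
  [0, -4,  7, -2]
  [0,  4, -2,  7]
x^2 - 10*x + 25

The characteristic polynomial is χ_A(x) = (x - 5)^4, so the eigenvalues are known. The minimal polynomial is
  m_A(x) = Π_λ (x − λ)^{k_λ}
where k_λ is the size of the *largest* Jordan block for λ (equivalently, the smallest k with (A − λI)^k v = 0 for every generalised eigenvector v of λ).

  λ = 5: largest Jordan block has size 2, contributing (x − 5)^2

So m_A(x) = (x - 5)^2 = x^2 - 10*x + 25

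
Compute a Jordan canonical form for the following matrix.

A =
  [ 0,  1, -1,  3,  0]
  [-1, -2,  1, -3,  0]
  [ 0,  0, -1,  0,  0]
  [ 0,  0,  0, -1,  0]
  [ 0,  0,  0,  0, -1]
J_2(-1) ⊕ J_1(-1) ⊕ J_1(-1) ⊕ J_1(-1)

The characteristic polynomial is
  det(x·I − A) = x^5 + 5*x^4 + 10*x^3 + 10*x^2 + 5*x + 1 = (x + 1)^5

Eigenvalues and multiplicities (the geometric multiplicity of λ is n − rank(A − λI), which equals the number of Jordan blocks for λ):
  λ = -1: algebraic multiplicity = 5, geometric multiplicity = 4

Determining the block sizes for each eigenvalue:
  λ = -1: 4 blocks summing to 5 forces exactly one block of size 2 and the rest size 1 → block sizes [2, 1, 1, 1]

Assembling the blocks gives a Jordan form
J =
  [-1,  1,  0,  0,  0]
  [ 0, -1,  0,  0,  0]
  [ 0,  0, -1,  0,  0]
  [ 0,  0,  0, -1,  0]
  [ 0,  0,  0,  0, -1]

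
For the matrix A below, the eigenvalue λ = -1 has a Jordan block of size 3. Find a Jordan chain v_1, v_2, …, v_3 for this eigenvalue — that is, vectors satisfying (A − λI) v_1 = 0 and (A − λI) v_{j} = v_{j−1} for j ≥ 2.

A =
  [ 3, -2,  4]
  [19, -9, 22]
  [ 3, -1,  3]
A Jordan chain for λ = -1 of length 3:
v_1 = (-10, -10, 5)ᵀ
v_2 = (4, 19, 3)ᵀ
v_3 = (1, 0, 0)ᵀ

Let N = A − (-1)·I. We want v_3 with N^3 v_3 = 0 but N^2 v_3 ≠ 0; then v_{j-1} := N · v_j for j = 3, …, 2.

Pick v_3 = (1, 0, 0)ᵀ.
Then v_2 = N · v_3 = (4, 19, 3)ᵀ.
Then v_1 = N · v_2 = (-10, -10, 5)ᵀ.

Sanity check: (A − (-1)·I) v_1 = (0, 0, 0)ᵀ = 0. ✓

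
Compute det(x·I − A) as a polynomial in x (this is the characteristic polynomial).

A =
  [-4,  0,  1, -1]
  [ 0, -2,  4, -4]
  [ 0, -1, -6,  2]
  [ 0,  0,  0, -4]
x^4 + 16*x^3 + 96*x^2 + 256*x + 256

Expanding det(x·I − A) (e.g. by cofactor expansion or by noting that A is similar to its Jordan form J, which has the same characteristic polynomial as A) gives
  χ_A(x) = x^4 + 16*x^3 + 96*x^2 + 256*x + 256
which factors as (x + 4)^4. The eigenvalues (with algebraic multiplicities) are λ = -4 with multiplicity 4.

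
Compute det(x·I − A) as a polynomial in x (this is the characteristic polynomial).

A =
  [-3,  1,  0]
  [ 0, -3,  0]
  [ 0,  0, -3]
x^3 + 9*x^2 + 27*x + 27

Expanding det(x·I − A) (e.g. by cofactor expansion or by noting that A is similar to its Jordan form J, which has the same characteristic polynomial as A) gives
  χ_A(x) = x^3 + 9*x^2 + 27*x + 27
which factors as (x + 3)^3. The eigenvalues (with algebraic multiplicities) are λ = -3 with multiplicity 3.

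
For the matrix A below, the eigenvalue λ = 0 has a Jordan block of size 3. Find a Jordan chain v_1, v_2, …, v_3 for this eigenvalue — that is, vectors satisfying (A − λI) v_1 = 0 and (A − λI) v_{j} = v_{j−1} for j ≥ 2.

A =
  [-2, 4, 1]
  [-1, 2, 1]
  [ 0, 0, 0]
A Jordan chain for λ = 0 of length 3:
v_1 = (2, 1, 0)ᵀ
v_2 = (1, 1, 0)ᵀ
v_3 = (0, 0, 1)ᵀ

Let N = A − (0)·I. We want v_3 with N^3 v_3 = 0 but N^2 v_3 ≠ 0; then v_{j-1} := N · v_j for j = 3, …, 2.

Pick v_3 = (0, 0, 1)ᵀ.
Then v_2 = N · v_3 = (1, 1, 0)ᵀ.
Then v_1 = N · v_2 = (2, 1, 0)ᵀ.

Sanity check: (A − (0)·I) v_1 = (0, 0, 0)ᵀ = 0. ✓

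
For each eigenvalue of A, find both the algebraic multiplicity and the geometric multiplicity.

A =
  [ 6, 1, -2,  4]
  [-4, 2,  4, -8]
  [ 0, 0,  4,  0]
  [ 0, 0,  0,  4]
λ = 4: alg = 4, geom = 3

Step 1 — factor the characteristic polynomial to read off the algebraic multiplicities:
  χ_A(x) = (x - 4)^4

Step 2 — compute geometric multiplicities via the rank-nullity identity g(λ) = n − rank(A − λI):
  rank(A − (4)·I) = 1, so dim ker(A − (4)·I) = n − 1 = 3

Summary:
  λ = 4: algebraic multiplicity = 4, geometric multiplicity = 3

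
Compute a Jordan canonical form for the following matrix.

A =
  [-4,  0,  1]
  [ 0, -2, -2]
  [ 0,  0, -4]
J_2(-4) ⊕ J_1(-2)

The characteristic polynomial is
  det(x·I − A) = x^3 + 10*x^2 + 32*x + 32 = (x + 2)*(x + 4)^2

Eigenvalues and multiplicities (the geometric multiplicity of λ is n − rank(A − λI), which equals the number of Jordan blocks for λ):
  λ = -4: algebraic multiplicity = 2, geometric multiplicity = 1
  λ = -2: algebraic multiplicity = 1, geometric multiplicity = 1

Determining the block sizes for each eigenvalue:
  λ = -4: one block (gm = 1), so the single block has size am = 2 → block sizes [2]
  λ = -2: one block (gm = 1), so the single block has size am = 1 → block sizes [1]

Assembling the blocks gives a Jordan form
J =
  [-4,  1,  0]
  [ 0, -4,  0]
  [ 0,  0, -2]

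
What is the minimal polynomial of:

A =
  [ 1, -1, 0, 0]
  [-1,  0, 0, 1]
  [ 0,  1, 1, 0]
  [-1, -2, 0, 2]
x^3 - 3*x^2 + 3*x - 1

The characteristic polynomial is χ_A(x) = (x - 1)^4, so the eigenvalues are known. The minimal polynomial is
  m_A(x) = Π_λ (x − λ)^{k_λ}
where k_λ is the size of the *largest* Jordan block for λ (equivalently, the smallest k with (A − λI)^k v = 0 for every generalised eigenvector v of λ).

  λ = 1: largest Jordan block has size 3, contributing (x − 1)^3

So m_A(x) = (x - 1)^3 = x^3 - 3*x^2 + 3*x - 1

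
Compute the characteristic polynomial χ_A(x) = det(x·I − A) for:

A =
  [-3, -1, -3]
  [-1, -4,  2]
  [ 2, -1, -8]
x^3 + 15*x^2 + 75*x + 125

Expanding det(x·I − A) (e.g. by cofactor expansion or by noting that A is similar to its Jordan form J, which has the same characteristic polynomial as A) gives
  χ_A(x) = x^3 + 15*x^2 + 75*x + 125
which factors as (x + 5)^3. The eigenvalues (with algebraic multiplicities) are λ = -5 with multiplicity 3.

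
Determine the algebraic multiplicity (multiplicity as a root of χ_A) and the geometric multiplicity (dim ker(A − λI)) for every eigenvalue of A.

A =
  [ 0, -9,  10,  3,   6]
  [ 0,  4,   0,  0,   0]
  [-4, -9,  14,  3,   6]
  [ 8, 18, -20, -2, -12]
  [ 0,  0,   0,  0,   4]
λ = 4: alg = 5, geom = 4

Step 1 — factor the characteristic polynomial to read off the algebraic multiplicities:
  χ_A(x) = (x - 4)^5

Step 2 — compute geometric multiplicities via the rank-nullity identity g(λ) = n − rank(A − λI):
  rank(A − (4)·I) = 1, so dim ker(A − (4)·I) = n − 1 = 4

Summary:
  λ = 4: algebraic multiplicity = 5, geometric multiplicity = 4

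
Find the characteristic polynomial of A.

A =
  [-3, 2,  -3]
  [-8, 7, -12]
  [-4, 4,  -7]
x^3 + 3*x^2 + 3*x + 1

Expanding det(x·I − A) (e.g. by cofactor expansion or by noting that A is similar to its Jordan form J, which has the same characteristic polynomial as A) gives
  χ_A(x) = x^3 + 3*x^2 + 3*x + 1
which factors as (x + 1)^3. The eigenvalues (with algebraic multiplicities) are λ = -1 with multiplicity 3.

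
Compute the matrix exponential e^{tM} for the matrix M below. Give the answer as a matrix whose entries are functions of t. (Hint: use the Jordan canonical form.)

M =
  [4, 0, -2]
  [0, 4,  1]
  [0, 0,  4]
e^{tM} =
  [exp(4*t), 0, -2*t*exp(4*t)]
  [0, exp(4*t), t*exp(4*t)]
  [0, 0, exp(4*t)]

Strategy: write M = P · J · P⁻¹ where J is a Jordan canonical form, so e^{tM} = P · e^{tJ} · P⁻¹, and e^{tJ} can be computed block-by-block.

M has Jordan form
J =
  [4, 1, 0]
  [0, 4, 0]
  [0, 0, 4]
(up to reordering of blocks).

Per-block formulas:
  For a 1×1 block at λ = 4: exp(t · [4]) = [e^(4t)].
  For a 2×2 Jordan block J_2(4): exp(t · J_2(4)) = e^(4t)·(I + t·N), where N is the 2×2 nilpotent shift.

After assembling e^{tJ} and conjugating by P, we get:

e^{tM} =
  [exp(4*t), 0, -2*t*exp(4*t)]
  [0, exp(4*t), t*exp(4*t)]
  [0, 0, exp(4*t)]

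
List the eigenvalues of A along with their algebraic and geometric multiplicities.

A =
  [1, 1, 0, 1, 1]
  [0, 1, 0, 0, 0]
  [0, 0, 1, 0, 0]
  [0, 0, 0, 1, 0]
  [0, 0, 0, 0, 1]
λ = 1: alg = 5, geom = 4

Step 1 — factor the characteristic polynomial to read off the algebraic multiplicities:
  χ_A(x) = (x - 1)^5

Step 2 — compute geometric multiplicities via the rank-nullity identity g(λ) = n − rank(A − λI):
  rank(A − (1)·I) = 1, so dim ker(A − (1)·I) = n − 1 = 4

Summary:
  λ = 1: algebraic multiplicity = 5, geometric multiplicity = 4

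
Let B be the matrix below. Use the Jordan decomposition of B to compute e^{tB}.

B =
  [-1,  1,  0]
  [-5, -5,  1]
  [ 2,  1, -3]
e^{tB} =
  [-t^2*exp(-3*t)/2 + 2*t*exp(-3*t) + exp(-3*t), t*exp(-3*t), t^2*exp(-3*t)/2]
  [t^2*exp(-3*t) - 5*t*exp(-3*t), -2*t*exp(-3*t) + exp(-3*t), -t^2*exp(-3*t) + t*exp(-3*t)]
  [-t^2*exp(-3*t)/2 + 2*t*exp(-3*t), t*exp(-3*t), t^2*exp(-3*t)/2 + exp(-3*t)]

Strategy: write B = P · J · P⁻¹ where J is a Jordan canonical form, so e^{tB} = P · e^{tJ} · P⁻¹, and e^{tJ} can be computed block-by-block.

B has Jordan form
J =
  [-3,  1,  0]
  [ 0, -3,  1]
  [ 0,  0, -3]
(up to reordering of blocks).

Per-block formulas:
  For a 3×3 Jordan block J_3(-3): exp(t · J_3(-3)) = e^(-3t)·(I + t·N + (t^2/2)·N^2), where N is the 3×3 nilpotent shift.

After assembling e^{tJ} and conjugating by P, we get:

e^{tB} =
  [-t^2*exp(-3*t)/2 + 2*t*exp(-3*t) + exp(-3*t), t*exp(-3*t), t^2*exp(-3*t)/2]
  [t^2*exp(-3*t) - 5*t*exp(-3*t), -2*t*exp(-3*t) + exp(-3*t), -t^2*exp(-3*t) + t*exp(-3*t)]
  [-t^2*exp(-3*t)/2 + 2*t*exp(-3*t), t*exp(-3*t), t^2*exp(-3*t)/2 + exp(-3*t)]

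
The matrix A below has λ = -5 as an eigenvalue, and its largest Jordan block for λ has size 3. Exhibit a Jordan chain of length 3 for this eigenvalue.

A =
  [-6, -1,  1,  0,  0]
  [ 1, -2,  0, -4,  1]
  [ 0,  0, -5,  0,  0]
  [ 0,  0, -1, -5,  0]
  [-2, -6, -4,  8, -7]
A Jordan chain for λ = -5 of length 3:
v_1 = (-2, 2, 0, 0, -4)ᵀ
v_2 = (-1, 3, 0, 0, -6)ᵀ
v_3 = (0, 1, 0, 0, 0)ᵀ

Let N = A − (-5)·I. We want v_3 with N^3 v_3 = 0 but N^2 v_3 ≠ 0; then v_{j-1} := N · v_j for j = 3, …, 2.

Pick v_3 = (0, 1, 0, 0, 0)ᵀ.
Then v_2 = N · v_3 = (-1, 3, 0, 0, -6)ᵀ.
Then v_1 = N · v_2 = (-2, 2, 0, 0, -4)ᵀ.

Sanity check: (A − (-5)·I) v_1 = (0, 0, 0, 0, 0)ᵀ = 0. ✓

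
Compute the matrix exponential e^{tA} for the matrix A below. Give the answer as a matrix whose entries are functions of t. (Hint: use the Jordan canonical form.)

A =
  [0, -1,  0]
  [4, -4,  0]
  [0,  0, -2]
e^{tA} =
  [2*t*exp(-2*t) + exp(-2*t), -t*exp(-2*t), 0]
  [4*t*exp(-2*t), -2*t*exp(-2*t) + exp(-2*t), 0]
  [0, 0, exp(-2*t)]

Strategy: write A = P · J · P⁻¹ where J is a Jordan canonical form, so e^{tA} = P · e^{tJ} · P⁻¹, and e^{tJ} can be computed block-by-block.

A has Jordan form
J =
  [-2,  1,  0]
  [ 0, -2,  0]
  [ 0,  0, -2]
(up to reordering of blocks).

Per-block formulas:
  For a 1×1 block at λ = -2: exp(t · [-2]) = [e^(-2t)].
  For a 2×2 Jordan block J_2(-2): exp(t · J_2(-2)) = e^(-2t)·(I + t·N), where N is the 2×2 nilpotent shift.

After assembling e^{tJ} and conjugating by P, we get:

e^{tA} =
  [2*t*exp(-2*t) + exp(-2*t), -t*exp(-2*t), 0]
  [4*t*exp(-2*t), -2*t*exp(-2*t) + exp(-2*t), 0]
  [0, 0, exp(-2*t)]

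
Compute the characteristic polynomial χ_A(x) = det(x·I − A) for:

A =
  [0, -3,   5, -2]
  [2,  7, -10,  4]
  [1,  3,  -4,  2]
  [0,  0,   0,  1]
x^4 - 4*x^3 + 6*x^2 - 4*x + 1

Expanding det(x·I − A) (e.g. by cofactor expansion or by noting that A is similar to its Jordan form J, which has the same characteristic polynomial as A) gives
  χ_A(x) = x^4 - 4*x^3 + 6*x^2 - 4*x + 1
which factors as (x - 1)^4. The eigenvalues (with algebraic multiplicities) are λ = 1 with multiplicity 4.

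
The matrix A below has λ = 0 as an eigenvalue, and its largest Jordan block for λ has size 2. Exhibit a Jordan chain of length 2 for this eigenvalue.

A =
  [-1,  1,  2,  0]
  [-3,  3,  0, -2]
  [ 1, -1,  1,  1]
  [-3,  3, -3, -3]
A Jordan chain for λ = 0 of length 2:
v_1 = (-1, -3, 1, -3)ᵀ
v_2 = (1, 0, 0, 0)ᵀ

Let N = A − (0)·I. We want v_2 with N^2 v_2 = 0 but N^1 v_2 ≠ 0; then v_{j-1} := N · v_j for j = 2, …, 2.

Pick v_2 = (1, 0, 0, 0)ᵀ.
Then v_1 = N · v_2 = (-1, -3, 1, -3)ᵀ.

Sanity check: (A − (0)·I) v_1 = (0, 0, 0, 0)ᵀ = 0. ✓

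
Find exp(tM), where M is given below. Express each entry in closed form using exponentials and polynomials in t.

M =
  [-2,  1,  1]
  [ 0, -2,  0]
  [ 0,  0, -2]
e^{tM} =
  [exp(-2*t), t*exp(-2*t), t*exp(-2*t)]
  [0, exp(-2*t), 0]
  [0, 0, exp(-2*t)]

Strategy: write M = P · J · P⁻¹ where J is a Jordan canonical form, so e^{tM} = P · e^{tJ} · P⁻¹, and e^{tJ} can be computed block-by-block.

M has Jordan form
J =
  [-2,  1,  0]
  [ 0, -2,  0]
  [ 0,  0, -2]
(up to reordering of blocks).

Per-block formulas:
  For a 2×2 Jordan block J_2(-2): exp(t · J_2(-2)) = e^(-2t)·(I + t·N), where N is the 2×2 nilpotent shift.
  For a 1×1 block at λ = -2: exp(t · [-2]) = [e^(-2t)].

After assembling e^{tJ} and conjugating by P, we get:

e^{tM} =
  [exp(-2*t), t*exp(-2*t), t*exp(-2*t)]
  [0, exp(-2*t), 0]
  [0, 0, exp(-2*t)]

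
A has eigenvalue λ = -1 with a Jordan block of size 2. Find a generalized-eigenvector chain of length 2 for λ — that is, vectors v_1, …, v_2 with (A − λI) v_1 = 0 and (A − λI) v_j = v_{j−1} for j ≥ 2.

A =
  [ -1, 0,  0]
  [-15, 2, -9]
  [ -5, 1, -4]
A Jordan chain for λ = -1 of length 2:
v_1 = (0, -15, -5)ᵀ
v_2 = (1, 0, 0)ᵀ

Let N = A − (-1)·I. We want v_2 with N^2 v_2 = 0 but N^1 v_2 ≠ 0; then v_{j-1} := N · v_j for j = 2, …, 2.

Pick v_2 = (1, 0, 0)ᵀ.
Then v_1 = N · v_2 = (0, -15, -5)ᵀ.

Sanity check: (A − (-1)·I) v_1 = (0, 0, 0)ᵀ = 0. ✓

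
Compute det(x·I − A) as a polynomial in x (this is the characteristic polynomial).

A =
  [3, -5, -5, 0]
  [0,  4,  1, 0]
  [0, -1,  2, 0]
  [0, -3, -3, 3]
x^4 - 12*x^3 + 54*x^2 - 108*x + 81

Expanding det(x·I − A) (e.g. by cofactor expansion or by noting that A is similar to its Jordan form J, which has the same characteristic polynomial as A) gives
  χ_A(x) = x^4 - 12*x^3 + 54*x^2 - 108*x + 81
which factors as (x - 3)^4. The eigenvalues (with algebraic multiplicities) are λ = 3 with multiplicity 4.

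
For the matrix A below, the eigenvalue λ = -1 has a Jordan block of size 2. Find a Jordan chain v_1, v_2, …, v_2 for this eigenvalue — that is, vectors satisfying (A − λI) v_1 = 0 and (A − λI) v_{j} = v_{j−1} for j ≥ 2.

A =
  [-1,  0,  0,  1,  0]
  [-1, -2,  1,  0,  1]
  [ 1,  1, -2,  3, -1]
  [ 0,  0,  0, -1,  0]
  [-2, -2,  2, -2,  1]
A Jordan chain for λ = -1 of length 2:
v_1 = (0, -1, 1, 0, -2)ᵀ
v_2 = (1, 0, 0, 0, 0)ᵀ

Let N = A − (-1)·I. We want v_2 with N^2 v_2 = 0 but N^1 v_2 ≠ 0; then v_{j-1} := N · v_j for j = 2, …, 2.

Pick v_2 = (1, 0, 0, 0, 0)ᵀ.
Then v_1 = N · v_2 = (0, -1, 1, 0, -2)ᵀ.

Sanity check: (A − (-1)·I) v_1 = (0, 0, 0, 0, 0)ᵀ = 0. ✓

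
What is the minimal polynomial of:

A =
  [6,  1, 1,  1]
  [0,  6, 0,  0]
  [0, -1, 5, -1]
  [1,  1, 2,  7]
x^3 - 18*x^2 + 108*x - 216

The characteristic polynomial is χ_A(x) = (x - 6)^4, so the eigenvalues are known. The minimal polynomial is
  m_A(x) = Π_λ (x − λ)^{k_λ}
where k_λ is the size of the *largest* Jordan block for λ (equivalently, the smallest k with (A − λI)^k v = 0 for every generalised eigenvector v of λ).

  λ = 6: largest Jordan block has size 3, contributing (x − 6)^3

So m_A(x) = (x - 6)^3 = x^3 - 18*x^2 + 108*x - 216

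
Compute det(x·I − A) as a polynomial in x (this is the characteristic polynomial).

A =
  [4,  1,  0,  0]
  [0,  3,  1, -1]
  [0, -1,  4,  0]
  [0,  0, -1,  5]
x^4 - 16*x^3 + 96*x^2 - 256*x + 256

Expanding det(x·I − A) (e.g. by cofactor expansion or by noting that A is similar to its Jordan form J, which has the same characteristic polynomial as A) gives
  χ_A(x) = x^4 - 16*x^3 + 96*x^2 - 256*x + 256
which factors as (x - 4)^4. The eigenvalues (with algebraic multiplicities) are λ = 4 with multiplicity 4.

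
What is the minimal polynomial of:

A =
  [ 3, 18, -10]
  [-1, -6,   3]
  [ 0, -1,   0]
x^3 + 3*x^2 + 3*x + 1

The characteristic polynomial is χ_A(x) = (x + 1)^3, so the eigenvalues are known. The minimal polynomial is
  m_A(x) = Π_λ (x − λ)^{k_λ}
where k_λ is the size of the *largest* Jordan block for λ (equivalently, the smallest k with (A − λI)^k v = 0 for every generalised eigenvector v of λ).

  λ = -1: largest Jordan block has size 3, contributing (x + 1)^3

So m_A(x) = (x + 1)^3 = x^3 + 3*x^2 + 3*x + 1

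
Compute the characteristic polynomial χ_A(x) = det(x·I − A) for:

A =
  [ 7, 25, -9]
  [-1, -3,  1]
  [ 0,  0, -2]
x^3 - 2*x^2 - 4*x + 8

Expanding det(x·I − A) (e.g. by cofactor expansion or by noting that A is similar to its Jordan form J, which has the same characteristic polynomial as A) gives
  χ_A(x) = x^3 - 2*x^2 - 4*x + 8
which factors as (x - 2)^2*(x + 2). The eigenvalues (with algebraic multiplicities) are λ = -2 with multiplicity 1, λ = 2 with multiplicity 2.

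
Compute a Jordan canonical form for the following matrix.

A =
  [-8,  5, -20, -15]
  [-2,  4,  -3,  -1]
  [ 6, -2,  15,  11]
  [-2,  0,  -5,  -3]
J_2(2) ⊕ J_2(2)

The characteristic polynomial is
  det(x·I − A) = x^4 - 8*x^3 + 24*x^2 - 32*x + 16 = (x - 2)^4

Eigenvalues and multiplicities (the geometric multiplicity of λ is n − rank(A − λI), which equals the number of Jordan blocks for λ):
  λ = 2: algebraic multiplicity = 4, geometric multiplicity = 2

Determining the block sizes for each eigenvalue:
  λ = 2: with am = 4 and gm = 2, the partition is not yet determined (e.g. several partitions of 4 into 2 parts exist). Let N = A − (2)·I. Computing rank(N^1) = 2, rank(N^2) = 0; the number of blocks of size ≥ j is rank(N^{j−1}) − rank(N^j), giving [2, 2]. So we have 2 block(s) of size 2 → block sizes [2, 2]

Assembling the blocks gives a Jordan form
J =
  [2, 1, 0, 0]
  [0, 2, 0, 0]
  [0, 0, 2, 1]
  [0, 0, 0, 2]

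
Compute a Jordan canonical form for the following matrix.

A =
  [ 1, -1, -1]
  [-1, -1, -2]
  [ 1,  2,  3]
J_3(1)

The characteristic polynomial is
  det(x·I − A) = x^3 - 3*x^2 + 3*x - 1 = (x - 1)^3

Eigenvalues and multiplicities (the geometric multiplicity of λ is n − rank(A − λI), which equals the number of Jordan blocks for λ):
  λ = 1: algebraic multiplicity = 3, geometric multiplicity = 1

Determining the block sizes for each eigenvalue:
  λ = 1: one block (gm = 1), so the single block has size am = 3 → block sizes [3]

Assembling the blocks gives a Jordan form
J =
  [1, 1, 0]
  [0, 1, 1]
  [0, 0, 1]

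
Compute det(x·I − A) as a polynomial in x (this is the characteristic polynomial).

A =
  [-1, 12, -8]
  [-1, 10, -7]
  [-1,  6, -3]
x^3 - 6*x^2 + 9*x - 4

Expanding det(x·I − A) (e.g. by cofactor expansion or by noting that A is similar to its Jordan form J, which has the same characteristic polynomial as A) gives
  χ_A(x) = x^3 - 6*x^2 + 9*x - 4
which factors as (x - 4)*(x - 1)^2. The eigenvalues (with algebraic multiplicities) are λ = 1 with multiplicity 2, λ = 4 with multiplicity 1.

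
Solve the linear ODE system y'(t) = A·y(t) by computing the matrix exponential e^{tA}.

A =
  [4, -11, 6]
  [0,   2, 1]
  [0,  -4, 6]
e^{tA} =
  [exp(4*t), -t^2*exp(4*t) - 11*t*exp(4*t), t^2*exp(4*t)/2 + 6*t*exp(4*t)]
  [0, -2*t*exp(4*t) + exp(4*t), t*exp(4*t)]
  [0, -4*t*exp(4*t), 2*t*exp(4*t) + exp(4*t)]

Strategy: write A = P · J · P⁻¹ where J is a Jordan canonical form, so e^{tA} = P · e^{tJ} · P⁻¹, and e^{tJ} can be computed block-by-block.

A has Jordan form
J =
  [4, 1, 0]
  [0, 4, 1]
  [0, 0, 4]
(up to reordering of blocks).

Per-block formulas:
  For a 3×3 Jordan block J_3(4): exp(t · J_3(4)) = e^(4t)·(I + t·N + (t^2/2)·N^2), where N is the 3×3 nilpotent shift.

After assembling e^{tJ} and conjugating by P, we get:

e^{tA} =
  [exp(4*t), -t^2*exp(4*t) - 11*t*exp(4*t), t^2*exp(4*t)/2 + 6*t*exp(4*t)]
  [0, -2*t*exp(4*t) + exp(4*t), t*exp(4*t)]
  [0, -4*t*exp(4*t), 2*t*exp(4*t) + exp(4*t)]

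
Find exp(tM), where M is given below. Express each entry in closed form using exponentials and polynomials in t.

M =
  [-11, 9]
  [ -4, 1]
e^{tM} =
  [-6*t*exp(-5*t) + exp(-5*t), 9*t*exp(-5*t)]
  [-4*t*exp(-5*t), 6*t*exp(-5*t) + exp(-5*t)]

Strategy: write M = P · J · P⁻¹ where J is a Jordan canonical form, so e^{tM} = P · e^{tJ} · P⁻¹, and e^{tJ} can be computed block-by-block.

M has Jordan form
J =
  [-5,  1]
  [ 0, -5]
(up to reordering of blocks).

Per-block formulas:
  For a 2×2 Jordan block J_2(-5): exp(t · J_2(-5)) = e^(-5t)·(I + t·N), where N is the 2×2 nilpotent shift.

After assembling e^{tJ} and conjugating by P, we get:

e^{tM} =
  [-6*t*exp(-5*t) + exp(-5*t), 9*t*exp(-5*t)]
  [-4*t*exp(-5*t), 6*t*exp(-5*t) + exp(-5*t)]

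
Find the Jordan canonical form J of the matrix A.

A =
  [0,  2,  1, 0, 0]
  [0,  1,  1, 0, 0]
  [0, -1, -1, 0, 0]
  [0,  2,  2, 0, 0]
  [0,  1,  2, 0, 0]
J_3(0) ⊕ J_1(0) ⊕ J_1(0)

The characteristic polynomial is
  det(x·I − A) = x^5

Eigenvalues and multiplicities (the geometric multiplicity of λ is n − rank(A − λI), which equals the number of Jordan blocks for λ):
  λ = 0: algebraic multiplicity = 5, geometric multiplicity = 3

Determining the block sizes for each eigenvalue:
  λ = 0: with am = 5 and gm = 3, the partition is not yet determined (e.g. several partitions of 5 into 3 parts exist). Let N = A − (0)·I. Computing rank(N^1) = 2, rank(N^2) = 1, rank(N^3) = 0; the number of blocks of size ≥ j is rank(N^{j−1}) − rank(N^j), giving [3, 1, 1]. So we have 1 block(s) of size 3, 2 block(s) of size 1 → block sizes [3, 1, 1]

Assembling the blocks gives a Jordan form
J =
  [0, 1, 0, 0, 0]
  [0, 0, 1, 0, 0]
  [0, 0, 0, 0, 0]
  [0, 0, 0, 0, 0]
  [0, 0, 0, 0, 0]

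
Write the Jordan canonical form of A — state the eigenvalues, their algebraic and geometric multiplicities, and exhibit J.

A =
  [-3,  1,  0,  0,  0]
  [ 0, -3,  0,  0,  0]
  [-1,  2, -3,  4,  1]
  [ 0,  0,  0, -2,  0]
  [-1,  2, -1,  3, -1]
J_2(-3) ⊕ J_3(-2)

The characteristic polynomial is
  det(x·I − A) = x^5 + 12*x^4 + 57*x^3 + 134*x^2 + 156*x + 72 = (x + 2)^3*(x + 3)^2

Eigenvalues and multiplicities (the geometric multiplicity of λ is n − rank(A − λI), which equals the number of Jordan blocks for λ):
  λ = -3: algebraic multiplicity = 2, geometric multiplicity = 1
  λ = -2: algebraic multiplicity = 3, geometric multiplicity = 1

Determining the block sizes for each eigenvalue:
  λ = -3: one block (gm = 1), so the single block has size am = 2 → block sizes [2]
  λ = -2: one block (gm = 1), so the single block has size am = 3 → block sizes [3]

Assembling the blocks gives a Jordan form
J =
  [-3,  1,  0,  0,  0]
  [ 0, -3,  0,  0,  0]
  [ 0,  0, -2,  1,  0]
  [ 0,  0,  0, -2,  1]
  [ 0,  0,  0,  0, -2]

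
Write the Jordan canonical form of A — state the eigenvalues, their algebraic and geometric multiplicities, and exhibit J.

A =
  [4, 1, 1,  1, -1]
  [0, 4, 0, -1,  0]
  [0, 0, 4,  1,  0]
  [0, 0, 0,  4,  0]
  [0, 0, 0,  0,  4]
J_2(4) ⊕ J_2(4) ⊕ J_1(4)

The characteristic polynomial is
  det(x·I − A) = x^5 - 20*x^4 + 160*x^3 - 640*x^2 + 1280*x - 1024 = (x - 4)^5

Eigenvalues and multiplicities (the geometric multiplicity of λ is n − rank(A − λI), which equals the number of Jordan blocks for λ):
  λ = 4: algebraic multiplicity = 5, geometric multiplicity = 3

Determining the block sizes for each eigenvalue:
  λ = 4: with am = 5 and gm = 3, the partition is not yet determined (e.g. several partitions of 5 into 3 parts exist). Let N = A − (4)·I. Computing rank(N^1) = 2, rank(N^2) = 0; the number of blocks of size ≥ j is rank(N^{j−1}) − rank(N^j), giving [3, 2]. So we have 2 block(s) of size 2, 1 block(s) of size 1 → block sizes [2, 2, 1]

Assembling the blocks gives a Jordan form
J =
  [4, 1, 0, 0, 0]
  [0, 4, 0, 0, 0]
  [0, 0, 4, 1, 0]
  [0, 0, 0, 4, 0]
  [0, 0, 0, 0, 4]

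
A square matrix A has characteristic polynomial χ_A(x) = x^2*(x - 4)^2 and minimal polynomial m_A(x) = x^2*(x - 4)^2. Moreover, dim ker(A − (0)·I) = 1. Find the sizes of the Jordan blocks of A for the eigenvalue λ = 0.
Block sizes for λ = 0: [2]

Step 1 — from the characteristic polynomial, algebraic multiplicity of λ = 0 is 2. From dim ker(A − (0)·I) = 1, there are exactly 1 Jordan blocks for λ = 0.
Step 2 — from the minimal polynomial, the factor (x − 0)^2 tells us the largest block for λ = 0 has size 2.
Step 3 — with total size 2, 1 blocks, and largest block 2, the block sizes (in nonincreasing order) are [2].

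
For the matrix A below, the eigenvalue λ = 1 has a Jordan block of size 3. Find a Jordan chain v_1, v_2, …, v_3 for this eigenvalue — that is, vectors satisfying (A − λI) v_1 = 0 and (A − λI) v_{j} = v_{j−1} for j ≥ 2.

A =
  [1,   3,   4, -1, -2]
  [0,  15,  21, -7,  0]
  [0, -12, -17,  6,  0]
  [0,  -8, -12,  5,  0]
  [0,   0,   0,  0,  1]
A Jordan chain for λ = 1 of length 3:
v_1 = (2, 0, 0, 0, 0)ᵀ
v_2 = (3, 14, -12, -8, 0)ᵀ
v_3 = (0, 1, 0, 0, 0)ᵀ

Let N = A − (1)·I. We want v_3 with N^3 v_3 = 0 but N^2 v_3 ≠ 0; then v_{j-1} := N · v_j for j = 3, …, 2.

Pick v_3 = (0, 1, 0, 0, 0)ᵀ.
Then v_2 = N · v_3 = (3, 14, -12, -8, 0)ᵀ.
Then v_1 = N · v_2 = (2, 0, 0, 0, 0)ᵀ.

Sanity check: (A − (1)·I) v_1 = (0, 0, 0, 0, 0)ᵀ = 0. ✓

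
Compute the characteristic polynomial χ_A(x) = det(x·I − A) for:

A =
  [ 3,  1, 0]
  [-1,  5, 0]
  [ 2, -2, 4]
x^3 - 12*x^2 + 48*x - 64

Expanding det(x·I − A) (e.g. by cofactor expansion or by noting that A is similar to its Jordan form J, which has the same characteristic polynomial as A) gives
  χ_A(x) = x^3 - 12*x^2 + 48*x - 64
which factors as (x - 4)^3. The eigenvalues (with algebraic multiplicities) are λ = 4 with multiplicity 3.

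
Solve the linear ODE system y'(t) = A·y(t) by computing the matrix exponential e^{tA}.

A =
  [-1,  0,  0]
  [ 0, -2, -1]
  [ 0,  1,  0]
e^{tA} =
  [exp(-t), 0, 0]
  [0, -t*exp(-t) + exp(-t), -t*exp(-t)]
  [0, t*exp(-t), t*exp(-t) + exp(-t)]

Strategy: write A = P · J · P⁻¹ where J is a Jordan canonical form, so e^{tA} = P · e^{tJ} · P⁻¹, and e^{tJ} can be computed block-by-block.

A has Jordan form
J =
  [-1,  1,  0]
  [ 0, -1,  0]
  [ 0,  0, -1]
(up to reordering of blocks).

Per-block formulas:
  For a 2×2 Jordan block J_2(-1): exp(t · J_2(-1)) = e^(-1t)·(I + t·N), where N is the 2×2 nilpotent shift.
  For a 1×1 block at λ = -1: exp(t · [-1]) = [e^(-1t)].

After assembling e^{tJ} and conjugating by P, we get:

e^{tA} =
  [exp(-t), 0, 0]
  [0, -t*exp(-t) + exp(-t), -t*exp(-t)]
  [0, t*exp(-t), t*exp(-t) + exp(-t)]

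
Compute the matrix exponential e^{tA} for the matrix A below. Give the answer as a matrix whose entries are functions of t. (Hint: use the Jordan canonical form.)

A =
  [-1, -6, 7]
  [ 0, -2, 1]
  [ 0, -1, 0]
e^{tA} =
  [exp(-t), -t^2*exp(-t)/2 - 6*t*exp(-t), t^2*exp(-t)/2 + 7*t*exp(-t)]
  [0, -t*exp(-t) + exp(-t), t*exp(-t)]
  [0, -t*exp(-t), t*exp(-t) + exp(-t)]

Strategy: write A = P · J · P⁻¹ where J is a Jordan canonical form, so e^{tA} = P · e^{tJ} · P⁻¹, and e^{tJ} can be computed block-by-block.

A has Jordan form
J =
  [-1,  1,  0]
  [ 0, -1,  1]
  [ 0,  0, -1]
(up to reordering of blocks).

Per-block formulas:
  For a 3×3 Jordan block J_3(-1): exp(t · J_3(-1)) = e^(-1t)·(I + t·N + (t^2/2)·N^2), where N is the 3×3 nilpotent shift.

After assembling e^{tJ} and conjugating by P, we get:

e^{tA} =
  [exp(-t), -t^2*exp(-t)/2 - 6*t*exp(-t), t^2*exp(-t)/2 + 7*t*exp(-t)]
  [0, -t*exp(-t) + exp(-t), t*exp(-t)]
  [0, -t*exp(-t), t*exp(-t) + exp(-t)]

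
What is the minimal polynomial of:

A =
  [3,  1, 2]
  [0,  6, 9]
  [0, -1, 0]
x^3 - 9*x^2 + 27*x - 27

The characteristic polynomial is χ_A(x) = (x - 3)^3, so the eigenvalues are known. The minimal polynomial is
  m_A(x) = Π_λ (x − λ)^{k_λ}
where k_λ is the size of the *largest* Jordan block for λ (equivalently, the smallest k with (A − λI)^k v = 0 for every generalised eigenvector v of λ).

  λ = 3: largest Jordan block has size 3, contributing (x − 3)^3

So m_A(x) = (x - 3)^3 = x^3 - 9*x^2 + 27*x - 27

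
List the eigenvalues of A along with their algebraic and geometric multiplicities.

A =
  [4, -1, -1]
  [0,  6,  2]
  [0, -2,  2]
λ = 4: alg = 3, geom = 2

Step 1 — factor the characteristic polynomial to read off the algebraic multiplicities:
  χ_A(x) = (x - 4)^3

Step 2 — compute geometric multiplicities via the rank-nullity identity g(λ) = n − rank(A − λI):
  rank(A − (4)·I) = 1, so dim ker(A − (4)·I) = n − 1 = 2

Summary:
  λ = 4: algebraic multiplicity = 3, geometric multiplicity = 2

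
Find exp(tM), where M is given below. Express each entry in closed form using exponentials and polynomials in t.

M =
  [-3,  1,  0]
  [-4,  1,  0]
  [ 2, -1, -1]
e^{tM} =
  [-2*t*exp(-t) + exp(-t), t*exp(-t), 0]
  [-4*t*exp(-t), 2*t*exp(-t) + exp(-t), 0]
  [2*t*exp(-t), -t*exp(-t), exp(-t)]

Strategy: write M = P · J · P⁻¹ where J is a Jordan canonical form, so e^{tM} = P · e^{tJ} · P⁻¹, and e^{tJ} can be computed block-by-block.

M has Jordan form
J =
  [-1,  1,  0]
  [ 0, -1,  0]
  [ 0,  0, -1]
(up to reordering of blocks).

Per-block formulas:
  For a 1×1 block at λ = -1: exp(t · [-1]) = [e^(-1t)].
  For a 2×2 Jordan block J_2(-1): exp(t · J_2(-1)) = e^(-1t)·(I + t·N), where N is the 2×2 nilpotent shift.

After assembling e^{tJ} and conjugating by P, we get:

e^{tM} =
  [-2*t*exp(-t) + exp(-t), t*exp(-t), 0]
  [-4*t*exp(-t), 2*t*exp(-t) + exp(-t), 0]
  [2*t*exp(-t), -t*exp(-t), exp(-t)]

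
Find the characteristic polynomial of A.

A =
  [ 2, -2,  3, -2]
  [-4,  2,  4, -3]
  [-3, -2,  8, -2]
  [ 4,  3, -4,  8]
x^4 - 20*x^3 + 150*x^2 - 500*x + 625

Expanding det(x·I − A) (e.g. by cofactor expansion or by noting that A is similar to its Jordan form J, which has the same characteristic polynomial as A) gives
  χ_A(x) = x^4 - 20*x^3 + 150*x^2 - 500*x + 625
which factors as (x - 5)^4. The eigenvalues (with algebraic multiplicities) are λ = 5 with multiplicity 4.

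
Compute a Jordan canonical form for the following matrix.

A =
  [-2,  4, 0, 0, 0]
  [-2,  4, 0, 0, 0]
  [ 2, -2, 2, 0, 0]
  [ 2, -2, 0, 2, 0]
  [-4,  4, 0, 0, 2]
J_1(0) ⊕ J_1(2) ⊕ J_1(2) ⊕ J_1(2) ⊕ J_1(2)

The characteristic polynomial is
  det(x·I − A) = x^5 - 8*x^4 + 24*x^3 - 32*x^2 + 16*x = x*(x - 2)^4

Eigenvalues and multiplicities (the geometric multiplicity of λ is n − rank(A − λI), which equals the number of Jordan blocks for λ):
  λ = 0: algebraic multiplicity = 1, geometric multiplicity = 1
  λ = 2: algebraic multiplicity = 4, geometric multiplicity = 4

Determining the block sizes for each eigenvalue:
  λ = 0: one block (gm = 1), so the single block has size am = 1 → block sizes [1]
  λ = 2: gm = am = 4, so every block has size 1 → block sizes [1, 1, 1, 1]

Assembling the blocks gives a Jordan form
J =
  [0, 0, 0, 0, 0]
  [0, 2, 0, 0, 0]
  [0, 0, 2, 0, 0]
  [0, 0, 0, 2, 0]
  [0, 0, 0, 0, 2]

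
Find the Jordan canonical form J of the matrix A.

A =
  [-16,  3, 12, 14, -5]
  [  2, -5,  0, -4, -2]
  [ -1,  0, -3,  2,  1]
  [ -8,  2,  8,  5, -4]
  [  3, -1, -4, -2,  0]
J_2(-5) ⊕ J_2(-3) ⊕ J_1(-3)

The characteristic polynomial is
  det(x·I − A) = x^5 + 19*x^4 + 142*x^3 + 522*x^2 + 945*x + 675 = (x + 3)^3*(x + 5)^2

Eigenvalues and multiplicities (the geometric multiplicity of λ is n − rank(A − λI), which equals the number of Jordan blocks for λ):
  λ = -5: algebraic multiplicity = 2, geometric multiplicity = 1
  λ = -3: algebraic multiplicity = 3, geometric multiplicity = 2

Determining the block sizes for each eigenvalue:
  λ = -5: one block (gm = 1), so the single block has size am = 2 → block sizes [2]
  λ = -3: 2 blocks summing to 3 forces exactly one block of size 2 and the rest size 1 → block sizes [2, 1]

Assembling the blocks gives a Jordan form
J =
  [-5,  1,  0,  0,  0]
  [ 0, -5,  0,  0,  0]
  [ 0,  0, -3,  1,  0]
  [ 0,  0,  0, -3,  0]
  [ 0,  0,  0,  0, -3]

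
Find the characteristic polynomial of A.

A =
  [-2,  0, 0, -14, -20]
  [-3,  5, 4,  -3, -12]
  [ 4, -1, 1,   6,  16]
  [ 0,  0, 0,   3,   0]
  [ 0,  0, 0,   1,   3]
x^5 - 10*x^4 + 30*x^3 - 135*x + 162

Expanding det(x·I − A) (e.g. by cofactor expansion or by noting that A is similar to its Jordan form J, which has the same characteristic polynomial as A) gives
  χ_A(x) = x^5 - 10*x^4 + 30*x^3 - 135*x + 162
which factors as (x - 3)^4*(x + 2). The eigenvalues (with algebraic multiplicities) are λ = -2 with multiplicity 1, λ = 3 with multiplicity 4.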